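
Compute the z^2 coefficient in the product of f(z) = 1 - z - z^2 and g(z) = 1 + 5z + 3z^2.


Step 1: z^2 term in f*g comes from: (1)*(3z^2) + (-z)*(5z) + (-z^2)*(1)
Step 2: = 3 - 5 - 1
Step 3: = -3

-3


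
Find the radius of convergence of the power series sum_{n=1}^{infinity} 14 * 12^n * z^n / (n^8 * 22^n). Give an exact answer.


Step 1: General term a_n = 14 * 12^n / (n^8 * 22^n)
Step 2: By the root test, |a_n|^(1/n) = 14^(1/n) * 12 / (n^(8/n) * 22) -> 12/22 as n -> infinity (since 14^(1/n) -> 1 and n^(8/n) -> 1)
Step 3: R = 1/lim|a_n|^(1/n) = 22/12 = 11/6

11/6


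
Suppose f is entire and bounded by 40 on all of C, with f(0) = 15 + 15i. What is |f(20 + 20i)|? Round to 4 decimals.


Step 1: By Liouville's theorem, a bounded entire function is constant.
Step 2: f(z) = f(0) = 15 + 15i for all z.
Step 3: |f(w)| = |15 + 15i| = sqrt(225 + 225)
Step 4: = 21.2132

21.2132


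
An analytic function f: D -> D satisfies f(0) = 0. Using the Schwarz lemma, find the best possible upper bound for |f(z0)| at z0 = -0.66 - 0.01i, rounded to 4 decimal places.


Step 1: Schwarz lemma: if f: D -> D is analytic with f(0) = 0, then |f(z)| <= |z| for all z in D, and this is sharp (f(z) = z).
Step 2: |z0|^2 = (-0.66)^2 + (-0.01)^2 = 0.4357
Step 3: |z0| = sqrt(0.4357) = 0.660076
Step 4: Best bound = |z0| = 0.6601

0.6601


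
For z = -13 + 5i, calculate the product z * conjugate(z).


Step 1: conj(z) = -13 - 5i
Step 2: z * conj(z) = (-13)^2 + 5^2
Step 3: = 169 + 25 = 194

194


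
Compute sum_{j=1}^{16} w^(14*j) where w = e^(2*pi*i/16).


Step 1: The sum sum_{j=1}^{n} w^(k*j) equals n if n | k, else 0.
Step 2: Here n = 16, k = 14
Step 3: Does n divide k? 16 | 14 -> False
Step 4: Sum = 0

0


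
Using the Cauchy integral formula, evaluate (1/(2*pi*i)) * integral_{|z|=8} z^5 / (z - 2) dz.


Step 1: f(z) = z^5, a = 2 is inside |z| = 8
Step 2: By Cauchy integral formula: (1/(2pi*i)) * integral = f(a)
Step 3: f(2) = 2^5 = 32

32


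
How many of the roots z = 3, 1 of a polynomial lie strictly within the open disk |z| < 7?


Step 1: Check each root:
  z = 3: |3| = 3 < 7
  z = 1: |1| = 1 < 7
Step 2: Count = 2

2


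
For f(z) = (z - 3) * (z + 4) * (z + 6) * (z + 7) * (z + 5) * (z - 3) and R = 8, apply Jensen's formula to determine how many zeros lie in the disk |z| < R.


Jensen's formula: (1/2pi)*integral log|f(Re^it)|dt = log|f(0)| + sum_{|a_k|<R} log(R/|a_k|)
Step 1: f(0) = (-3) * 4 * 6 * 7 * 5 * (-3) = 7560
Step 2: log|f(0)| = log|3| + log|-4| + log|-6| + log|-7| + log|-5| + log|3| = 8.9306
Step 3: Zeros inside |z| < 8: 3, -4, -6, -7, -5, 3
Step 4: Jensen sum = log(8/3) + log(8/4) + log(8/6) + log(8/7) + log(8/5) + log(8/3) = 3.546
Step 5: n(R) = number of terms in the Jensen sum = count of zeros inside |z| < 8 = 6

6


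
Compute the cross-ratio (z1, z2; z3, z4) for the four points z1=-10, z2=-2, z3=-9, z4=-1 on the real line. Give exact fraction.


Step 1: (z1-z3)(z2-z4) = (-1) * (-1) = 1
Step 2: (z1-z4)(z2-z3) = (-9) * 7 = -63
Step 3: Cross-ratio = -1/63 = -1/63

-1/63


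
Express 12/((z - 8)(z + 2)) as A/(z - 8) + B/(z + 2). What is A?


Step 1: Multiply both sides by (z - 8) and set z = 8
Step 2: A = 12 / (8 + 2)
Step 3: A = 12 / 10
Step 4: A = 6/5

6/5


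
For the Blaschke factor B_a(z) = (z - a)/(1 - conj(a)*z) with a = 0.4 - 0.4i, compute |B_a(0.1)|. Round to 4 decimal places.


Step 1: Numerator z0 - a = 0.1 - (0.4 - 0.4i) = -0.3 + 0.4i
Step 2: Denominator 1 - conj(a)*z0 = 1 - (0.4 + 0.4i)*0.1 = 0.96 - 0.04i
Step 3: |z0 - a|^2 = (-0.3)^2 + 0.4^2 = 0.25; |1 - conj(a)*z0|^2 = 0.96^2 + (-0.04)^2 = 0.9232
Step 4: |B_a(0.1)| = sqrt(0.25 / 0.9232) = sqrt(0.270797)
Step 5: = 0.5204

0.5204


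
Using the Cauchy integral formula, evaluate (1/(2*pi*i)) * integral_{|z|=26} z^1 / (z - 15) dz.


Step 1: f(z) = z^1, a = 15 is inside |z| = 26
Step 2: By Cauchy integral formula: (1/(2pi*i)) * integral = f(a)
Step 3: f(15) = 15^1 = 15

15


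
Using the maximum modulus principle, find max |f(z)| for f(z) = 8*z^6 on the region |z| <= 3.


Step 1: On |z| = 3, |f(z)| = 8 * |z|^6 = 8 * 3^6
Step 2: By maximum modulus principle, maximum is on boundary.
Step 3: Maximum = 8 * 729 = 5832

5832


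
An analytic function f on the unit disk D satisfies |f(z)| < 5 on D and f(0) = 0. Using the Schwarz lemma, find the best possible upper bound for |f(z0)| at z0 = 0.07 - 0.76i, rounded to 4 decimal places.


Step 1: g = f/5 maps D -> D with g(0) = 0, so by the Schwarz lemma |g(z)| <= |z|, i.e. |f(z)| <= 5|z|; this is sharp (f(z) = 5z).
Step 2: |z0|^2 = 0.07^2 + (-0.76)^2 = 0.5825
Step 3: |z0| = sqrt(0.5825) = 0.763217
Step 4: Best bound = 5 * |z0| = 5 * 0.763217 = 3.8161

3.8161


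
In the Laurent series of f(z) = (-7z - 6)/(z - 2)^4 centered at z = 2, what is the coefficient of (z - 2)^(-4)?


Step 1: Write the numerator in powers of (z - 2): -7z - 6 = -7(z - 2) + (-7*2 - 6) = -7(z - 2) - 20
Step 2: Divide by (z - 2)^4: f(z) = -20(z - 2)^(-4) - 7(z - 2)^(-3)
Step 3: This finite sum is the Laurent series of f about z = 2.
Step 4: Coefficient of (z - 2)^(-4) = -7*2 - 6 = -20

-20


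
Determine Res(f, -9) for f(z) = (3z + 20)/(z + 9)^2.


Step 1: Pole of order 2 at z = -9
Step 2: Res = lim d/dz [(z + 9)^2 * f(z)] as z -> -9
Step 3: (z + 9)^2 * f(z) = 3z + 20
Step 4: d/dz[3z + 20] = 3

3


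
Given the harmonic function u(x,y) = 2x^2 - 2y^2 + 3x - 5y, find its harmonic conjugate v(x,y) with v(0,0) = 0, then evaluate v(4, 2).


Step 1: v_x = -u_y = 4y + 5
Step 2: v_y = u_x = 4x + 3
Step 3: v = 4xy + 5x + 3y + C
Step 4: v(0,0) = 0 => C = 0
Step 5: v(4, 2) = 58

58


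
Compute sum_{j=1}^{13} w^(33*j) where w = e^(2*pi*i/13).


Step 1: The sum sum_{j=1}^{n} w^(k*j) equals n if n | k, else 0.
Step 2: Here n = 13, k = 33
Step 3: Does n divide k? 13 | 33 -> False
Step 4: Sum = 0

0


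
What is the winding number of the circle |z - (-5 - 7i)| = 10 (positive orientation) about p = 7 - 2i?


Step 1: Center c = (-5, -7), radius = 10
Step 2: |p - c|^2 = 12^2 + 5^2 = 169
Step 3: r^2 = 100
Step 4: |p-c| > r so winding number = 0

0


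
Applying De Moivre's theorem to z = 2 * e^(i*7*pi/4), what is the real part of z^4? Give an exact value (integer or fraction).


Step 1: By De Moivre's theorem, z^4 = 2^4 * e^(i*4*7*pi/4) = 16 * (cos(7*pi) + i*sin(7*pi))
Step 2: |z|^4 = 2^4 = 16
Step 3: Reduce the angle mod 2*pi: 7*pi - 6*pi = pi
Step 4: cos(pi) = -1
Step 5: Re(z^4) = 16 * (-1) = -16

-16


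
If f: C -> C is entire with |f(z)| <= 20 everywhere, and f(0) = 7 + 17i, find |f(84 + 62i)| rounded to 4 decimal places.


Step 1: By Liouville's theorem, a bounded entire function is constant.
Step 2: f(z) = f(0) = 7 + 17i for all z.
Step 3: |f(w)| = |7 + 17i| = sqrt(49 + 289)
Step 4: = 18.3848

18.3848


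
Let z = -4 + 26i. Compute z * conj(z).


Step 1: conj(z) = -4 - 26i
Step 2: z * conj(z) = (-4)^2 + 26^2
Step 3: = 16 + 676 = 692

692


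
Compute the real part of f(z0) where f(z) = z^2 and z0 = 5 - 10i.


Step 1: z0 = 5 - 10i
Step 2: z0^2 = 5^2 - (-10)^2 - 100i
Step 3: real part = 25 - 100 = -75

-75


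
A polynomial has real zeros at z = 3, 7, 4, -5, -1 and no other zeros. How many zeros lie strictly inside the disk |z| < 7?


Step 1: Check each root:
  z = 3: |3| = 3 < 7
  z = 7: |7| = 7 >= 7
  z = 4: |4| = 4 < 7
  z = -5: |-5| = 5 < 7
  z = -1: |-1| = 1 < 7
Step 2: Count = 4

4


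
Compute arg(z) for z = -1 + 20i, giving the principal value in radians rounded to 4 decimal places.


Step 1: z = -1 + 20i
Step 2: arg(z) = atan2(20, -1)
Step 3: arg(z) = 1.6208

1.6208


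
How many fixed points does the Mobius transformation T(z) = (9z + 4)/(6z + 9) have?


Step 1: Fixed points satisfy T(z) = z
Step 2: 6z^2 - 4 = 0
Step 3: Discriminant = 0^2 - 4*6*(-4) = 96
Step 4: Number of fixed points = 2

2


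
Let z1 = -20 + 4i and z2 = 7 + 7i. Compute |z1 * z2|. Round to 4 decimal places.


Step 1: |z1| = sqrt((-20)^2 + 4^2) = sqrt(416)
Step 2: |z2| = sqrt(7^2 + 7^2) = sqrt(98)
Step 3: |z1*z2| = |z1|*|z2| = sqrt(416) * sqrt(98) = sqrt(416 * 98) = sqrt(40768)
Step 4: = 201.9109

201.9109


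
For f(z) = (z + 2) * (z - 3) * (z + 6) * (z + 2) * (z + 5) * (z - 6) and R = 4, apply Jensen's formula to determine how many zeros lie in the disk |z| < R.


Jensen's formula: (1/2pi)*integral log|f(Re^it)|dt = log|f(0)| + sum_{|a_k|<R} log(R/|a_k|)
Step 1: f(0) = 2 * (-3) * 6 * 2 * 5 * (-6) = 2160
Step 2: log|f(0)| = log|-2| + log|3| + log|-6| + log|-2| + log|-5| + log|6| = 7.6779
Step 3: Zeros inside |z| < 4: -2, 3, -2
Step 4: Jensen sum = log(4/2) + log(4/3) + log(4/2) = 1.674
Step 5: n(R) = number of terms in the Jensen sum = count of zeros inside |z| < 4 = 3

3


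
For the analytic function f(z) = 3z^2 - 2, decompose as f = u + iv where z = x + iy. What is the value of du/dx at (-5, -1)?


Step 1: f(z) = 3(x+iy)^2 - 2
Step 2: u = 3(x^2 - y^2) - 2
Step 3: u_x = 6x + 0
Step 4: At (-5, -1): u_x = -30 + 0 = -30

-30


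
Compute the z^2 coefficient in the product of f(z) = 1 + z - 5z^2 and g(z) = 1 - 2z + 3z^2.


Step 1: z^2 term in f*g comes from: (1)*(3z^2) + (z)*(-2z) + (-5z^2)*(1)
Step 2: = 3 - 2 - 5
Step 3: = -4

-4


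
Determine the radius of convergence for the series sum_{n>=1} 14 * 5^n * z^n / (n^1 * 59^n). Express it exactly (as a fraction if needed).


Step 1: General term a_n = 14 * 5^n / (n^1 * 59^n)
Step 2: By the root test, |a_n|^(1/n) = 14^(1/n) * 5 / (n^(1/n) * 59) -> 5/59 as n -> infinity (since 14^(1/n) -> 1 and n^(1/n) -> 1)
Step 3: R = 1/lim|a_n|^(1/n) = 59/5

59/5


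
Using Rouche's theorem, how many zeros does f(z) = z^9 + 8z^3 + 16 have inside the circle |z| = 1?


Step 1: On |z| = 1 the three terms have sizes |z^9| = 1^9 = 1, |8z^3| = 8*1^3 = 8, |16| = 16
Step 2: The dominant term is g(z) = 16; let h(z) = z^9 + 8z^3 so f = g + h
Step 3: On |z| = 1: |g| = 16 and |h| <= 1 + 8 = 9
Step 4: Since 16 > 9, |h| < |g| on |z| = 1, so by Rouche f has the same number of zeros as g inside |z| < 1
Step 5: g(z) = 16 is a nonzero constant with no zeros inside |z| < 1. Answer = 0

0


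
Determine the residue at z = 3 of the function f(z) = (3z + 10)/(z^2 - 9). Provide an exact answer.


Step 1: Q(z) = z^2 - 9 = (z - 3)(z + 3)
Step 2: Q'(z) = 2z
Step 3: Q'(3) = 6, P(3) = 19
Step 4: Res = P(3)/Q'(3) = 19/6 = 19/6

19/6


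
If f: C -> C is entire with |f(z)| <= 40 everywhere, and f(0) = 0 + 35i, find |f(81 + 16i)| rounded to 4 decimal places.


Step 1: By Liouville's theorem, a bounded entire function is constant.
Step 2: f(z) = f(0) = 0 + 35i for all z.
Step 3: |f(w)| = |0 + 35i| = sqrt(0 + 1225)
Step 4: = 35.0

35.0


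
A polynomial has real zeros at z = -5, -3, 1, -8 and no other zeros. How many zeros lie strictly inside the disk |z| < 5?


Step 1: Check each root:
  z = -5: |-5| = 5 >= 5
  z = -3: |-3| = 3 < 5
  z = 1: |1| = 1 < 5
  z = -8: |-8| = 8 >= 5
Step 2: Count = 2

2


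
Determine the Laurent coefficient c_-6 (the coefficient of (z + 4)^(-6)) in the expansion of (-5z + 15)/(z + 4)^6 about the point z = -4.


Step 1: Write the numerator in powers of (z + 4): -5z + 15 = -5(z + 4) + (-5*(-4) + 15) = -5(z + 4) + 35
Step 2: Divide by (z + 4)^6: f(z) = 35(z + 4)^(-6) - 5(z + 4)^(-5)
Step 3: This finite sum is the Laurent series of f about z = -4.
Step 4: Coefficient of (z + 4)^(-6) = -5*(-4) + 15 = 35

35


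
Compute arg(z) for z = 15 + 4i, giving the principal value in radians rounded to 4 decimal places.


Step 1: z = 15 + 4i
Step 2: arg(z) = atan2(4, 15)
Step 3: arg(z) = 0.2606

0.2606


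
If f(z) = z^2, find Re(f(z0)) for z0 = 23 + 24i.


Step 1: z0 = 23 + 24i
Step 2: z0^2 = 23^2 - 24^2 + 1104i
Step 3: real part = 529 - 576 = -47

-47


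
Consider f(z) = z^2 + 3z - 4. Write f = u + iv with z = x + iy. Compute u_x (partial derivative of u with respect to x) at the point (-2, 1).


Step 1: f(z) = (x+iy)^2 + 3(x+iy) - 4
Step 2: u = (x^2 - y^2) + 3x - 4
Step 3: u_x = 2x + 3
Step 4: At (-2, 1): u_x = -4 + 3 = -1

-1


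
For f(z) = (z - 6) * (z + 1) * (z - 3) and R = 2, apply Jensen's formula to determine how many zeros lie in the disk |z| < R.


Jensen's formula: (1/2pi)*integral log|f(Re^it)|dt = log|f(0)| + sum_{|a_k|<R} log(R/|a_k|)
Step 1: f(0) = (-6) * 1 * (-3) = 18
Step 2: log|f(0)| = log|6| + log|-1| + log|3| = 2.8904
Step 3: Zeros inside |z| < 2: -1
Step 4: Jensen sum = log(2/1) = 0.6931
Step 5: n(R) = number of terms in the Jensen sum = count of zeros inside |z| < 2 = 1

1


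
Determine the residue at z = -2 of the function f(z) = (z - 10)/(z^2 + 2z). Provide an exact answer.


Step 1: Q(z) = z^2 + 2z = (z + 2)(z)
Step 2: Q'(z) = 2z + 2
Step 3: Q'(-2) = -2, P(-2) = -12
Step 4: Res = P(-2)/Q'(-2) = -12/(-2) = 6

6


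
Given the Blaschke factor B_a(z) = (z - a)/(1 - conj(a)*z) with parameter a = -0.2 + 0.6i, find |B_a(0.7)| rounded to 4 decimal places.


Step 1: Numerator z0 - a = 0.7 - (-0.2 + 0.6i) = 0.9 - 0.6i
Step 2: Denominator 1 - conj(a)*z0 = 1 - (-0.2 - 0.6i)*0.7 = 1.14 + 0.42i
Step 3: |z0 - a|^2 = 0.9^2 + (-0.6)^2 = 1.17; |1 - conj(a)*z0|^2 = 1.14^2 + 0.42^2 = 1.476
Step 4: |B_a(0.7)| = sqrt(1.17 / 1.476) = sqrt(0.792683)
Step 5: = 0.8903

0.8903


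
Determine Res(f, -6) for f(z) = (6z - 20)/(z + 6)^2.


Step 1: Pole of order 2 at z = -6
Step 2: Res = lim d/dz [(z + 6)^2 * f(z)] as z -> -6
Step 3: (z + 6)^2 * f(z) = 6z - 20
Step 4: d/dz[6z - 20] = 6

6


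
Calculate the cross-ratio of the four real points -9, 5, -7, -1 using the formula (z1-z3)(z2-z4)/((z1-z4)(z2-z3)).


Step 1: (z1-z3)(z2-z4) = (-2) * 6 = -12
Step 2: (z1-z4)(z2-z3) = (-8) * 12 = -96
Step 3: Cross-ratio = 12/96 = 1/8

1/8


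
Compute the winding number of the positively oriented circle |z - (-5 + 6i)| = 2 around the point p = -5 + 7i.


Step 1: Center c = (-5, 6), radius = 2
Step 2: |p - c|^2 = 0^2 + 1^2 = 1
Step 3: r^2 = 4
Step 4: |p-c| < r so winding number = 1

1


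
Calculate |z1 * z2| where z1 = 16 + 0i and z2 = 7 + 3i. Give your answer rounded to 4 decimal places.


Step 1: |z1| = sqrt(16^2 + 0^2) = sqrt(256)
Step 2: |z2| = sqrt(7^2 + 3^2) = sqrt(58)
Step 3: |z1*z2| = |z1|*|z2| = sqrt(256) * sqrt(58) = sqrt(256 * 58) = sqrt(14848)
Step 4: = 121.8524

121.8524


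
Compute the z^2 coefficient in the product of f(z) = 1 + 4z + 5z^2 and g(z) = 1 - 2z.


Step 1: z^2 term in f*g comes from: (1)*(0) + (4z)*(-2z) + (5z^2)*(1)
Step 2: = 0 - 8 + 5
Step 3: = -3

-3


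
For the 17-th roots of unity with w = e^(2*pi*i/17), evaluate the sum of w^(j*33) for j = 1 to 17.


Step 1: The sum sum_{j=1}^{n} w^(k*j) equals n if n | k, else 0.
Step 2: Here n = 17, k = 33
Step 3: Does n divide k? 17 | 33 -> False
Step 4: Sum = 0

0


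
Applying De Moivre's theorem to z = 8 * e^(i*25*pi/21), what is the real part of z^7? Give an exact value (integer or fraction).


Step 1: By De Moivre's theorem, z^7 = 8^7 * e^(i*7*25*pi/21) = 2097152 * (cos(25*pi/3) + i*sin(25*pi/3))
Step 2: |z|^7 = 8^7 = 2097152
Step 3: Reduce the angle mod 2*pi: 25*pi/3 - 8*pi = pi/3
Step 4: cos(pi/3) = 1/2
Step 5: Re(z^7) = 2097152 * 1/2 = 1048576

1048576


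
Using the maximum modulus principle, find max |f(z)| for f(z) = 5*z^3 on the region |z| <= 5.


Step 1: On |z| = 5, |f(z)| = 5 * |z|^3 = 5 * 5^3
Step 2: By maximum modulus principle, maximum is on boundary.
Step 3: Maximum = 5 * 125 = 625

625


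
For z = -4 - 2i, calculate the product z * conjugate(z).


Step 1: conj(z) = -4 + 2i
Step 2: z * conj(z) = (-4)^2 + (-2)^2
Step 3: = 16 + 4 = 20

20


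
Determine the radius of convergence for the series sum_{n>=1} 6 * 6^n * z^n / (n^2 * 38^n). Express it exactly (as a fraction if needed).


Step 1: General term a_n = 6 * 6^n / (n^2 * 38^n)
Step 2: By the root test, |a_n|^(1/n) = 6^(1/n) * 6 / (n^(2/n) * 38) -> 6/38 as n -> infinity (since 6^(1/n) -> 1 and n^(2/n) -> 1)
Step 3: R = 1/lim|a_n|^(1/n) = 38/6 = 19/3

19/3


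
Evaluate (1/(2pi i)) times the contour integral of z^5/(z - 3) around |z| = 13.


Step 1: f(z) = z^5, a = 3 is inside |z| = 13
Step 2: By Cauchy integral formula: (1/(2pi*i)) * integral = f(a)
Step 3: f(3) = 3^5 = 243

243


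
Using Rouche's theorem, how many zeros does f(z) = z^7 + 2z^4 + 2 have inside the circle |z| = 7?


Step 1: On |z| = 7 the three terms have sizes |z^7| = 7^7 = 823543, |2z^4| = 2*7^4 = 4802, |2| = 2
Step 2: The dominant term is g(z) = z^7; let h(z) = 2z^4 + 2 so f = g + h
Step 3: On |z| = 7: |g| = 823543 and |h| <= 4802 + 2 = 4804
Step 4: Since 823543 > 4804, |h| < |g| on |z| = 7, so by Rouche f has the same number of zeros as g inside |z| < 7
Step 5: g(z) = z^7 has 7 zeros (all at the origin) inside |z| < 7. Answer = 7

7


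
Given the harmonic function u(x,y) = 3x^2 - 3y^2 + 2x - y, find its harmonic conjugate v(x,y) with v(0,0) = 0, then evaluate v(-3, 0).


Step 1: v_x = -u_y = 6y + 1
Step 2: v_y = u_x = 6x + 2
Step 3: v = 6xy + x + 2y + C
Step 4: v(0,0) = 0 => C = 0
Step 5: v(-3, 0) = -3

-3


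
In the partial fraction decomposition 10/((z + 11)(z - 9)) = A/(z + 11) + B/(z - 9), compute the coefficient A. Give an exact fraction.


Step 1: Multiply both sides by (z + 11) and set z = -11
Step 2: A = 10 / (-11 - 9)
Step 3: A = 10 / (-20)
Step 4: A = -1/2

-1/2


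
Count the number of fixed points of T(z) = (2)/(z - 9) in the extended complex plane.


Step 1: Fixed points satisfy T(z) = z
Step 2: z^2 - 9z - 2 = 0
Step 3: Discriminant = (-9)^2 - 4*1*(-2) = 89
Step 4: Number of fixed points = 2

2


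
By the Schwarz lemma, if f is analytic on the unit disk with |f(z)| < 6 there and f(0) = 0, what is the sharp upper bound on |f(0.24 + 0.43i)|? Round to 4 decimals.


Step 1: g = f/6 maps D -> D with g(0) = 0, so by the Schwarz lemma |g(z)| <= |z|, i.e. |f(z)| <= 6|z|; this is sharp (f(z) = 6z).
Step 2: |z0|^2 = 0.24^2 + 0.43^2 = 0.2425
Step 3: |z0| = sqrt(0.2425) = 0.492443
Step 4: Best bound = 6 * |z0| = 6 * 0.492443 = 2.9547

2.9547


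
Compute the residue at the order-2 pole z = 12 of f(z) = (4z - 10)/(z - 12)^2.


Step 1: Pole of order 2 at z = 12
Step 2: Res = lim d/dz [(z - 12)^2 * f(z)] as z -> 12
Step 3: (z - 12)^2 * f(z) = 4z - 10
Step 4: d/dz[4z - 10] = 4

4


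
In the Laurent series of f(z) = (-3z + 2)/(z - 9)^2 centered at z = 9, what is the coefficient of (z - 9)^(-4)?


Step 1: Write the numerator in powers of (z - 9): -3z + 2 = -3(z - 9) + (-3*9 + 2) = -3(z - 9) - 25
Step 2: Divide by (z - 9)^2: f(z) = -25(z - 9)^(-2) - 3(z - 9)^(-1)
Step 3: This finite sum is the Laurent series of f about z = 9.
Step 4: Only the powers -2 and -1 appear, so the coefficient of (z - 9)^(-4) = 0

0


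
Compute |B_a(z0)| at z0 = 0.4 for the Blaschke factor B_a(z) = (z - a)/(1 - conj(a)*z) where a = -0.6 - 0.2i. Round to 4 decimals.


Step 1: Numerator z0 - a = 0.4 - (-0.6 - 0.2i) = 1 + 0.2i
Step 2: Denominator 1 - conj(a)*z0 = 1 - (-0.6 + 0.2i)*0.4 = 1.24 - 0.08i
Step 3: |z0 - a|^2 = 1^2 + 0.2^2 = 1.04; |1 - conj(a)*z0|^2 = 1.24^2 + (-0.08)^2 = 1.544
Step 4: |B_a(0.4)| = sqrt(1.04 / 1.544) = sqrt(0.673575)
Step 5: = 0.8207

0.8207


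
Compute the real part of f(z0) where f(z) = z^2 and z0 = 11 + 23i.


Step 1: z0 = 11 + 23i
Step 2: z0^2 = 11^2 - 23^2 + 506i
Step 3: real part = 121 - 529 = -408

-408


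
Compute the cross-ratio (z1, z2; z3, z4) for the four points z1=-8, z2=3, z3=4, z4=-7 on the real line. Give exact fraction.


Step 1: (z1-z3)(z2-z4) = (-12) * 10 = -120
Step 2: (z1-z4)(z2-z3) = (-1) * (-1) = 1
Step 3: Cross-ratio = -120/1 = -120

-120


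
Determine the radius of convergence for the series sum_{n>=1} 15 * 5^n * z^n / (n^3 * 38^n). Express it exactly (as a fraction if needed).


Step 1: General term a_n = 15 * 5^n / (n^3 * 38^n)
Step 2: By the root test, |a_n|^(1/n) = 15^(1/n) * 5 / (n^(3/n) * 38) -> 5/38 as n -> infinity (since 15^(1/n) -> 1 and n^(3/n) -> 1)
Step 3: R = 1/lim|a_n|^(1/n) = 38/5

38/5


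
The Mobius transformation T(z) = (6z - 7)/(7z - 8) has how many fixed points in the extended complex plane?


Step 1: Fixed points satisfy T(z) = z
Step 2: 7z^2 - 14z + 7 = 0
Step 3: Discriminant = (-14)^2 - 4*7*7 = 0
Step 4: Number of fixed points = 1

1


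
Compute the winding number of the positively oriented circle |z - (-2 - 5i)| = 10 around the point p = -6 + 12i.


Step 1: Center c = (-2, -5), radius = 10
Step 2: |p - c|^2 = (-4)^2 + 17^2 = 305
Step 3: r^2 = 100
Step 4: |p-c| > r so winding number = 0

0


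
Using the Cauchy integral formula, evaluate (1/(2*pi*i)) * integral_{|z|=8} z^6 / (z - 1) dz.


Step 1: f(z) = z^6, a = 1 is inside |z| = 8
Step 2: By Cauchy integral formula: (1/(2pi*i)) * integral = f(a)
Step 3: f(1) = 1^6 = 1

1


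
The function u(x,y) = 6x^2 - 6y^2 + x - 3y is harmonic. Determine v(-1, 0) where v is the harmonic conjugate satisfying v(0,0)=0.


Step 1: v_x = -u_y = 12y + 3
Step 2: v_y = u_x = 12x + 1
Step 3: v = 12xy + 3x + y + C
Step 4: v(0,0) = 0 => C = 0
Step 5: v(-1, 0) = -3

-3


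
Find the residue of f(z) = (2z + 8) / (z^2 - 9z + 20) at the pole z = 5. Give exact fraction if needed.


Step 1: Q(z) = z^2 - 9z + 20 = (z - 5)(z - 4)
Step 2: Q'(z) = 2z - 9
Step 3: Q'(5) = 1, P(5) = 18
Step 4: Res = P(5)/Q'(5) = 18/1 = 18

18


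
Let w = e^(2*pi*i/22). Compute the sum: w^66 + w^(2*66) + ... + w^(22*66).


Step 1: The sum sum_{j=1}^{n} w^(k*j) equals n if n | k, else 0.
Step 2: Here n = 22, k = 66
Step 3: Does n divide k? 22 | 66 -> True
Step 4: Sum = 22

22


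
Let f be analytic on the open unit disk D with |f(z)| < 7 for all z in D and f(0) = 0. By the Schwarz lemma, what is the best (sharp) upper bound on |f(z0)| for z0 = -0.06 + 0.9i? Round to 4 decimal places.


Step 1: g = f/7 maps D -> D with g(0) = 0, so by the Schwarz lemma |g(z)| <= |z|, i.e. |f(z)| <= 7|z|; this is sharp (f(z) = 7z).
Step 2: |z0|^2 = (-0.06)^2 + 0.9^2 = 0.8136
Step 3: |z0| = sqrt(0.8136) = 0.901998
Step 4: Best bound = 7 * |z0| = 7 * 0.901998 = 6.314

6.314


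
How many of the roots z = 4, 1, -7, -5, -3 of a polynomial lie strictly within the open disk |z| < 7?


Step 1: Check each root:
  z = 4: |4| = 4 < 7
  z = 1: |1| = 1 < 7
  z = -7: |-7| = 7 >= 7
  z = -5: |-5| = 5 < 7
  z = -3: |-3| = 3 < 7
Step 2: Count = 4

4


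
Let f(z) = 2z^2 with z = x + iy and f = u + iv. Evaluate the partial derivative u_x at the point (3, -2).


Step 1: f(z) = 2(x+iy)^2 + 0
Step 2: u = 2(x^2 - y^2) + 0
Step 3: u_x = 4x + 0
Step 4: At (3, -2): u_x = 12 + 0 = 12

12


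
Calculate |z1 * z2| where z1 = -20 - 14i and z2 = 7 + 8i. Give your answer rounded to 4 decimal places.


Step 1: |z1| = sqrt((-20)^2 + (-14)^2) = sqrt(596)
Step 2: |z2| = sqrt(7^2 + 8^2) = sqrt(113)
Step 3: |z1*z2| = |z1|*|z2| = sqrt(596) * sqrt(113) = sqrt(596 * 113) = sqrt(67348)
Step 4: = 259.5149

259.5149


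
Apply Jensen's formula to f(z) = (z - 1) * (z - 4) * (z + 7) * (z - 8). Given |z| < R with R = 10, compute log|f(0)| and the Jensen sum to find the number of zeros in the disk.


Jensen's formula: (1/2pi)*integral log|f(Re^it)|dt = log|f(0)| + sum_{|a_k|<R} log(R/|a_k|)
Step 1: f(0) = (-1) * (-4) * 7 * (-8) = -224
Step 2: log|f(0)| = log|1| + log|4| + log|-7| + log|8| = 5.4116
Step 3: Zeros inside |z| < 10: 1, 4, -7, 8
Step 4: Jensen sum = log(10/1) + log(10/4) + log(10/7) + log(10/8) = 3.7987
Step 5: n(R) = number of terms in the Jensen sum = count of zeros inside |z| < 10 = 4

4


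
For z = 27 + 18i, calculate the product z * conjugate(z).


Step 1: conj(z) = 27 - 18i
Step 2: z * conj(z) = 27^2 + 18^2
Step 3: = 729 + 324 = 1053

1053


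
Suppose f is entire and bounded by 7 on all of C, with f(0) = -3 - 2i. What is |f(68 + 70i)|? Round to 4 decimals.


Step 1: By Liouville's theorem, a bounded entire function is constant.
Step 2: f(z) = f(0) = -3 - 2i for all z.
Step 3: |f(w)| = |-3 - 2i| = sqrt(9 + 4)
Step 4: = 3.6056

3.6056


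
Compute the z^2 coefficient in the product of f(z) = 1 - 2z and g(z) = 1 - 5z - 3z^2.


Step 1: z^2 term in f*g comes from: (1)*(-3z^2) + (-2z)*(-5z) + (0)*(1)
Step 2: = -3 + 10 + 0
Step 3: = 7

7


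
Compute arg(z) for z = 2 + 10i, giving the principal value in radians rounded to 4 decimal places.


Step 1: z = 2 + 10i
Step 2: arg(z) = atan2(10, 2)
Step 3: arg(z) = 1.3734

1.3734


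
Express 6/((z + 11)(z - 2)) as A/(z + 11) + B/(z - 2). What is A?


Step 1: Multiply both sides by (z + 11) and set z = -11
Step 2: A = 6 / (-11 - 2)
Step 3: A = 6 / (-13)
Step 4: A = -6/13

-6/13


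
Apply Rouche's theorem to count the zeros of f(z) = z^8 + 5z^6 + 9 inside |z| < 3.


Step 1: On |z| = 3 the three terms have sizes |z^8| = 3^8 = 6561, |5z^6| = 5*3^6 = 3645, |9| = 9
Step 2: The dominant term is g(z) = z^8; let h(z) = 5z^6 + 9 so f = g + h
Step 3: On |z| = 3: |g| = 6561 and |h| <= 3645 + 9 = 3654
Step 4: Since 6561 > 3654, |h| < |g| on |z| = 3, so by Rouche f has the same number of zeros as g inside |z| < 3
Step 5: g(z) = z^8 has 8 zeros (all at the origin) inside |z| < 3. Answer = 8

8


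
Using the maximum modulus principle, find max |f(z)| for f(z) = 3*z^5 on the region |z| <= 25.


Step 1: On |z| = 25, |f(z)| = 3 * |z|^5 = 3 * 25^5
Step 2: By maximum modulus principle, maximum is on boundary.
Step 3: Maximum = 3 * 9765625 = 29296875

29296875


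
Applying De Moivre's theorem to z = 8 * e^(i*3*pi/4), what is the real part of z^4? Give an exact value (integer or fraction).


Step 1: By De Moivre's theorem, z^4 = 8^4 * e^(i*4*3*pi/4) = 4096 * (cos(3*pi) + i*sin(3*pi))
Step 2: |z|^4 = 8^4 = 4096
Step 3: Reduce the angle mod 2*pi: 3*pi - 2*pi = pi
Step 4: cos(pi) = -1
Step 5: Re(z^4) = 4096 * (-1) = -4096

-4096


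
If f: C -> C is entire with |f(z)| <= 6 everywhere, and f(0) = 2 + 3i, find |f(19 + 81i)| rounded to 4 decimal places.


Step 1: By Liouville's theorem, a bounded entire function is constant.
Step 2: f(z) = f(0) = 2 + 3i for all z.
Step 3: |f(w)| = |2 + 3i| = sqrt(4 + 9)
Step 4: = 3.6056

3.6056


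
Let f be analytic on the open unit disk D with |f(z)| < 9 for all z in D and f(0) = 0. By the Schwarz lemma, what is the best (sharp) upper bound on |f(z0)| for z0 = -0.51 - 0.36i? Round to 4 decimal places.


Step 1: g = f/9 maps D -> D with g(0) = 0, so by the Schwarz lemma |g(z)| <= |z|, i.e. |f(z)| <= 9|z|; this is sharp (f(z) = 9z).
Step 2: |z0|^2 = (-0.51)^2 + (-0.36)^2 = 0.3897
Step 3: |z0| = sqrt(0.3897) = 0.62426
Step 4: Best bound = 9 * |z0| = 9 * 0.62426 = 5.6183

5.6183


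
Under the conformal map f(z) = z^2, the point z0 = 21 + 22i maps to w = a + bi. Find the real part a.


Step 1: z0 = 21 + 22i
Step 2: z0^2 = 21^2 - 22^2 + 924i
Step 3: real part = 441 - 484 = -43

-43


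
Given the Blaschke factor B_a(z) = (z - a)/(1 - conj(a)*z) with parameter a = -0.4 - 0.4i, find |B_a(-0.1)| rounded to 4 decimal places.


Step 1: Numerator z0 - a = -0.1 - (-0.4 - 0.4i) = 0.3 + 0.4i
Step 2: Denominator 1 - conj(a)*z0 = 1 - (-0.4 + 0.4i)*(-0.1) = 0.96 + 0.04i
Step 3: |z0 - a|^2 = 0.3^2 + 0.4^2 = 0.25; |1 - conj(a)*z0|^2 = 0.96^2 + 0.04^2 = 0.9232
Step 4: |B_a(-0.1)| = sqrt(0.25 / 0.9232) = sqrt(0.270797)
Step 5: = 0.5204

0.5204


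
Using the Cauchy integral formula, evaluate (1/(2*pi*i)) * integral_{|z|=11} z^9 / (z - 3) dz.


Step 1: f(z) = z^9, a = 3 is inside |z| = 11
Step 2: By Cauchy integral formula: (1/(2pi*i)) * integral = f(a)
Step 3: f(3) = 3^9 = 19683

19683


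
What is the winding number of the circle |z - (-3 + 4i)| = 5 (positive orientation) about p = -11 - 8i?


Step 1: Center c = (-3, 4), radius = 5
Step 2: |p - c|^2 = (-8)^2 + (-12)^2 = 208
Step 3: r^2 = 25
Step 4: |p-c| > r so winding number = 0

0


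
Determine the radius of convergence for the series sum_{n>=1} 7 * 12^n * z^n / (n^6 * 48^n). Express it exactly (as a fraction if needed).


Step 1: General term a_n = 7 * 12^n / (n^6 * 48^n)
Step 2: By the root test, |a_n|^(1/n) = 7^(1/n) * 12 / (n^(6/n) * 48) -> 12/48 as n -> infinity (since 7^(1/n) -> 1 and n^(6/n) -> 1)
Step 3: R = 1/lim|a_n|^(1/n) = 48/12 = 4

4


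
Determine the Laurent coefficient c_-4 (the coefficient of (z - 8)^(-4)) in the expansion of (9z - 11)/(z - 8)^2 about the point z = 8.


Step 1: Write the numerator in powers of (z - 8): 9z - 11 = 9(z - 8) + (9*8 - 11) = 9(z - 8) + 61
Step 2: Divide by (z - 8)^2: f(z) = 61(z - 8)^(-2) + 9(z - 8)^(-1)
Step 3: This finite sum is the Laurent series of f about z = 8.
Step 4: Only the powers -2 and -1 appear, so the coefficient of (z - 8)^(-4) = 0

0


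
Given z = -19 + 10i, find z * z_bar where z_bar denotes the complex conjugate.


Step 1: conj(z) = -19 - 10i
Step 2: z * conj(z) = (-19)^2 + 10^2
Step 3: = 361 + 100 = 461

461


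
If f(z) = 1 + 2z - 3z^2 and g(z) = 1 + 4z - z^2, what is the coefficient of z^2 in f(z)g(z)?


Step 1: z^2 term in f*g comes from: (1)*(-z^2) + (2z)*(4z) + (-3z^2)*(1)
Step 2: = -1 + 8 - 3
Step 3: = 4

4


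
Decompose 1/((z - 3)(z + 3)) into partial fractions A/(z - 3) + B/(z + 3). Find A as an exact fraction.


Step 1: Multiply both sides by (z - 3) and set z = 3
Step 2: A = 1 / (3 + 3)
Step 3: A = 1 / 6
Step 4: A = 1/6

1/6


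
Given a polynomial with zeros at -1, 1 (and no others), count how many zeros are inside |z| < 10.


Step 1: Check each root:
  z = -1: |-1| = 1 < 10
  z = 1: |1| = 1 < 10
Step 2: Count = 2

2


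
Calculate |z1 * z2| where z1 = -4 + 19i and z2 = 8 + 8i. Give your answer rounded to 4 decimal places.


Step 1: |z1| = sqrt((-4)^2 + 19^2) = sqrt(377)
Step 2: |z2| = sqrt(8^2 + 8^2) = sqrt(128)
Step 3: |z1*z2| = |z1|*|z2| = sqrt(377) * sqrt(128) = sqrt(377 * 128) = sqrt(48256)
Step 4: = 219.6725

219.6725


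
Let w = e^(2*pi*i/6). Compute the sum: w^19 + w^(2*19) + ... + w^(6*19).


Step 1: The sum sum_{j=1}^{n} w^(k*j) equals n if n | k, else 0.
Step 2: Here n = 6, k = 19
Step 3: Does n divide k? 6 | 19 -> False
Step 4: Sum = 0

0


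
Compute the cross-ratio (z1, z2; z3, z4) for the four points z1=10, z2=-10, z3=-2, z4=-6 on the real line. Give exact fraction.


Step 1: (z1-z3)(z2-z4) = 12 * (-4) = -48
Step 2: (z1-z4)(z2-z3) = 16 * (-8) = -128
Step 3: Cross-ratio = 48/128 = 3/8

3/8


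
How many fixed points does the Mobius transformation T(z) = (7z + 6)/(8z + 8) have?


Step 1: Fixed points satisfy T(z) = z
Step 2: 8z^2 + z - 6 = 0
Step 3: Discriminant = 1^2 - 4*8*(-6) = 193
Step 4: Number of fixed points = 2

2


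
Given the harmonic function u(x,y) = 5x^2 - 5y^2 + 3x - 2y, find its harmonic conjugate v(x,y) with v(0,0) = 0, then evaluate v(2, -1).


Step 1: v_x = -u_y = 10y + 2
Step 2: v_y = u_x = 10x + 3
Step 3: v = 10xy + 2x + 3y + C
Step 4: v(0,0) = 0 => C = 0
Step 5: v(2, -1) = -19

-19


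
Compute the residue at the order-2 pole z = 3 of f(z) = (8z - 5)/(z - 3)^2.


Step 1: Pole of order 2 at z = 3
Step 2: Res = lim d/dz [(z - 3)^2 * f(z)] as z -> 3
Step 3: (z - 3)^2 * f(z) = 8z - 5
Step 4: d/dz[8z - 5] = 8

8


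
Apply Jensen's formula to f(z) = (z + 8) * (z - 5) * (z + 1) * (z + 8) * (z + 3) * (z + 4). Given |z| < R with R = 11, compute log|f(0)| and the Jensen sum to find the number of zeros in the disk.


Jensen's formula: (1/2pi)*integral log|f(Re^it)|dt = log|f(0)| + sum_{|a_k|<R} log(R/|a_k|)
Step 1: f(0) = 8 * (-5) * 1 * 8 * 3 * 4 = -3840
Step 2: log|f(0)| = log|-8| + log|5| + log|-1| + log|-8| + log|-3| + log|-4| = 8.2532
Step 3: Zeros inside |z| < 11: -8, 5, -1, -8, -3, -4
Step 4: Jensen sum = log(11/8) + log(11/5) + log(11/1) + log(11/8) + log(11/3) + log(11/4) = 6.1341
Step 5: n(R) = number of terms in the Jensen sum = count of zeros inside |z| < 11 = 6

6


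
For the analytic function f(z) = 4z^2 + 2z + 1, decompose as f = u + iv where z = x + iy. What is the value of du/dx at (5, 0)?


Step 1: f(z) = 4(x+iy)^2 + 2(x+iy) + 1
Step 2: u = 4(x^2 - y^2) + 2x + 1
Step 3: u_x = 8x + 2
Step 4: At (5, 0): u_x = 40 + 2 = 42

42


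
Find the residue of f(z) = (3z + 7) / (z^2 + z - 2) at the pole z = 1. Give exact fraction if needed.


Step 1: Q(z) = z^2 + z - 2 = (z - 1)(z + 2)
Step 2: Q'(z) = 2z + 1
Step 3: Q'(1) = 3, P(1) = 10
Step 4: Res = P(1)/Q'(1) = 10/3 = 10/3

10/3


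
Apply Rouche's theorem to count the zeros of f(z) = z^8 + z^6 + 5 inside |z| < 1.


Step 1: On |z| = 1 the three terms have sizes |z^8| = 1^8 = 1, |z^6| = 1^6 = 1, |5| = 5
Step 2: The dominant term is g(z) = 5; let h(z) = z^8 + z^6 so f = g + h
Step 3: On |z| = 1: |g| = 5 and |h| <= 1 + 1 = 2
Step 4: Since 5 > 2, |h| < |g| on |z| = 1, so by Rouche f has the same number of zeros as g inside |z| < 1
Step 5: g(z) = 5 is a nonzero constant with no zeros inside |z| < 1. Answer = 0

0


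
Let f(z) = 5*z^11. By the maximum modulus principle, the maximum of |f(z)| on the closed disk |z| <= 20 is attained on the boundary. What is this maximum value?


Step 1: On |z| = 20, |f(z)| = 5 * |z|^11 = 5 * 20^11
Step 2: By maximum modulus principle, maximum is on boundary.
Step 3: Maximum = 5 * 204800000000000 = 1024000000000000

1024000000000000


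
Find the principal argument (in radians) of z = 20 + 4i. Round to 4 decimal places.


Step 1: z = 20 + 4i
Step 2: arg(z) = atan2(4, 20)
Step 3: arg(z) = 0.1974

0.1974


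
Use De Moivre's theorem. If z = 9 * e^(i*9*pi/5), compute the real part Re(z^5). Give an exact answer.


Step 1: By De Moivre's theorem, z^5 = 9^5 * e^(i*5*9*pi/5) = 59049 * (cos(9*pi) + i*sin(9*pi))
Step 2: |z|^5 = 9^5 = 59049
Step 3: Reduce the angle mod 2*pi: 9*pi - 8*pi = pi
Step 4: cos(pi) = -1
Step 5: Re(z^5) = 59049 * (-1) = -59049

-59049


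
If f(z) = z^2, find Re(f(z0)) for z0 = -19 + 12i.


Step 1: z0 = -19 + 12i
Step 2: z0^2 = (-19)^2 - 12^2 - 456i
Step 3: real part = 361 - 144 = 217

217


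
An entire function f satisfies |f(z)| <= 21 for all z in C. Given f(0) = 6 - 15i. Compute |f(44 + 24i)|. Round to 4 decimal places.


Step 1: By Liouville's theorem, a bounded entire function is constant.
Step 2: f(z) = f(0) = 6 - 15i for all z.
Step 3: |f(w)| = |6 - 15i| = sqrt(36 + 225)
Step 4: = 16.1555

16.1555


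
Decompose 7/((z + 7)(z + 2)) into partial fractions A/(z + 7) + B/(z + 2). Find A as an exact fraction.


Step 1: Multiply both sides by (z + 7) and set z = -7
Step 2: A = 7 / (-7 + 2)
Step 3: A = 7 / (-5)
Step 4: A = -7/5

-7/5


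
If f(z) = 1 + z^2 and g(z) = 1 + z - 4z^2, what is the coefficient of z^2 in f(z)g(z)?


Step 1: z^2 term in f*g comes from: (1)*(-4z^2) + (0)*(z) + (z^2)*(1)
Step 2: = -4 + 0 + 1
Step 3: = -3

-3


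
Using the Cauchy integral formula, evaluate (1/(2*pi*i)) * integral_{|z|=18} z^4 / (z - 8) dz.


Step 1: f(z) = z^4, a = 8 is inside |z| = 18
Step 2: By Cauchy integral formula: (1/(2pi*i)) * integral = f(a)
Step 3: f(8) = 8^4 = 4096

4096


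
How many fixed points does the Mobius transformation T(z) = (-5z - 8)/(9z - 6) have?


Step 1: Fixed points satisfy T(z) = z
Step 2: 9z^2 - z + 8 = 0
Step 3: Discriminant = (-1)^2 - 4*9*8 = -287
Step 4: Number of fixed points = 2

2


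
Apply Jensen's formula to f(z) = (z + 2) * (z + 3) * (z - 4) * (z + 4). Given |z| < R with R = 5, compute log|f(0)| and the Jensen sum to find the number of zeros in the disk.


Jensen's formula: (1/2pi)*integral log|f(Re^it)|dt = log|f(0)| + sum_{|a_k|<R} log(R/|a_k|)
Step 1: f(0) = 2 * 3 * (-4) * 4 = -96
Step 2: log|f(0)| = log|-2| + log|-3| + log|4| + log|-4| = 4.5643
Step 3: Zeros inside |z| < 5: -2, -3, 4, -4
Step 4: Jensen sum = log(5/2) + log(5/3) + log(5/4) + log(5/4) = 1.8734
Step 5: n(R) = number of terms in the Jensen sum = count of zeros inside |z| < 5 = 4

4


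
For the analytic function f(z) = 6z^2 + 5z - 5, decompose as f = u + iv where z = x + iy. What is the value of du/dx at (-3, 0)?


Step 1: f(z) = 6(x+iy)^2 + 5(x+iy) - 5
Step 2: u = 6(x^2 - y^2) + 5x - 5
Step 3: u_x = 12x + 5
Step 4: At (-3, 0): u_x = -36 + 5 = -31

-31


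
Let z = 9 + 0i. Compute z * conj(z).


Step 1: conj(z) = 9 - 0i
Step 2: z * conj(z) = 9^2 + 0^2
Step 3: = 81 + 0 = 81

81


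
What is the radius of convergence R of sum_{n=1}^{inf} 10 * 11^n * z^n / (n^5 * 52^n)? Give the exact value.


Step 1: General term a_n = 10 * 11^n / (n^5 * 52^n)
Step 2: By the root test, |a_n|^(1/n) = 10^(1/n) * 11 / (n^(5/n) * 52) -> 11/52 as n -> infinity (since 10^(1/n) -> 1 and n^(5/n) -> 1)
Step 3: R = 1/lim|a_n|^(1/n) = 52/11

52/11


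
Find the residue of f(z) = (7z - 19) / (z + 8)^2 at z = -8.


Step 1: Pole of order 2 at z = -8
Step 2: Res = lim d/dz [(z + 8)^2 * f(z)] as z -> -8
Step 3: (z + 8)^2 * f(z) = 7z - 19
Step 4: d/dz[7z - 19] = 7

7


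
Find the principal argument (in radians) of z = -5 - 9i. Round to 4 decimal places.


Step 1: z = -5 - 9i
Step 2: arg(z) = atan2(-9, -5)
Step 3: arg(z) = -2.0779

-2.0779


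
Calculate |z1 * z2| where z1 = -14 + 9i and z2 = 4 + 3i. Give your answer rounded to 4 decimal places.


Step 1: |z1| = sqrt((-14)^2 + 9^2) = sqrt(277)
Step 2: |z2| = sqrt(4^2 + 3^2) = sqrt(25)
Step 3: |z1*z2| = |z1|*|z2| = sqrt(277) * sqrt(25) = sqrt(277 * 25) = sqrt(6925)
Step 4: = 83.2166

83.2166


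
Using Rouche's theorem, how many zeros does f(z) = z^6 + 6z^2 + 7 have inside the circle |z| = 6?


Step 1: On |z| = 6 the three terms have sizes |z^6| = 6^6 = 46656, |6z^2| = 6*6^2 = 216, |7| = 7
Step 2: The dominant term is g(z) = z^6; let h(z) = 6z^2 + 7 so f = g + h
Step 3: On |z| = 6: |g| = 46656 and |h| <= 216 + 7 = 223
Step 4: Since 46656 > 223, |h| < |g| on |z| = 6, so by Rouche f has the same number of zeros as g inside |z| < 6
Step 5: g(z) = z^6 has 6 zeros (all at the origin) inside |z| < 6. Answer = 6

6


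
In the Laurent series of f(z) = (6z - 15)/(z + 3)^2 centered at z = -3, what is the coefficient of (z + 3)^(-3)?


Step 1: Write the numerator in powers of (z + 3): 6z - 15 = 6(z + 3) + (6*(-3) - 15) = 6(z + 3) - 33
Step 2: Divide by (z + 3)^2: f(z) = -33(z + 3)^(-2) + 6(z + 3)^(-1)
Step 3: This finite sum is the Laurent series of f about z = -3.
Step 4: Only the powers -2 and -1 appear, so the coefficient of (z + 3)^(-3) = 0

0


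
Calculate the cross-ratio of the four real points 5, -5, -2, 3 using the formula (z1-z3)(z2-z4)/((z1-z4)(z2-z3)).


Step 1: (z1-z3)(z2-z4) = 7 * (-8) = -56
Step 2: (z1-z4)(z2-z3) = 2 * (-3) = -6
Step 3: Cross-ratio = 56/6 = 28/3

28/3


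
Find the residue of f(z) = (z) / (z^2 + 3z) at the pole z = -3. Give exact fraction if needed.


Step 1: Q(z) = z^2 + 3z = (z + 3)(z)
Step 2: Q'(z) = 2z + 3
Step 3: Q'(-3) = -3, P(-3) = -3
Step 4: Res = P(-3)/Q'(-3) = -3/(-3) = 1

1


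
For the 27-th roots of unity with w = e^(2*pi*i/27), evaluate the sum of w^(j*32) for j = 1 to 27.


Step 1: The sum sum_{j=1}^{n} w^(k*j) equals n if n | k, else 0.
Step 2: Here n = 27, k = 32
Step 3: Does n divide k? 27 | 32 -> False
Step 4: Sum = 0

0


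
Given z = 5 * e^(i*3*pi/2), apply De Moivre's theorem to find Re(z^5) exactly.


Step 1: By De Moivre's theorem, z^5 = 5^5 * e^(i*5*3*pi/2) = 3125 * (cos(15*pi/2) + i*sin(15*pi/2))
Step 2: |z|^5 = 5^5 = 3125
Step 3: Reduce the angle mod 2*pi: 15*pi/2 - 6*pi = 3*pi/2
Step 4: cos(3*pi/2) = 0
Step 5: Re(z^5) = 3125 * 0 = 0

0


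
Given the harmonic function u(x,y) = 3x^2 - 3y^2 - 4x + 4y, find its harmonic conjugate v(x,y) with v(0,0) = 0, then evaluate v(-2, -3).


Step 1: v_x = -u_y = 6y - 4
Step 2: v_y = u_x = 6x - 4
Step 3: v = 6xy - 4x - 4y + C
Step 4: v(0,0) = 0 => C = 0
Step 5: v(-2, -3) = 56

56


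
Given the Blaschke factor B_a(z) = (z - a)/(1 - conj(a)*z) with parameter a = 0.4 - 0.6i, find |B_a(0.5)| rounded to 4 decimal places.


Step 1: Numerator z0 - a = 0.5 - (0.4 - 0.6i) = 0.1 + 0.6i
Step 2: Denominator 1 - conj(a)*z0 = 1 - (0.4 + 0.6i)*0.5 = 0.8 - 0.3i
Step 3: |z0 - a|^2 = 0.1^2 + 0.6^2 = 0.37; |1 - conj(a)*z0|^2 = 0.8^2 + (-0.3)^2 = 0.73
Step 4: |B_a(0.5)| = sqrt(0.37 / 0.73) = sqrt(0.506849)
Step 5: = 0.7119

0.7119


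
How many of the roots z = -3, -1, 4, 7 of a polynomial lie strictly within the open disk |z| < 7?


Step 1: Check each root:
  z = -3: |-3| = 3 < 7
  z = -1: |-1| = 1 < 7
  z = 4: |4| = 4 < 7
  z = 7: |7| = 7 >= 7
Step 2: Count = 3

3
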